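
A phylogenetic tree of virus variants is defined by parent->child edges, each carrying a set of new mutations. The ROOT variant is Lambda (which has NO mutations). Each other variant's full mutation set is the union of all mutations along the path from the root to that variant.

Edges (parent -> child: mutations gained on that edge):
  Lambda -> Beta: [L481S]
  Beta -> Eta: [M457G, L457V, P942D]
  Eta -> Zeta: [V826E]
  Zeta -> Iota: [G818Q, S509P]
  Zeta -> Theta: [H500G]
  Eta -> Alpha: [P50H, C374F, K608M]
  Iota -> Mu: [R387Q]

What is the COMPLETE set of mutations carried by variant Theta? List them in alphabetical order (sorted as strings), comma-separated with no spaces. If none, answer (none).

At Lambda: gained [] -> total []
At Beta: gained ['L481S'] -> total ['L481S']
At Eta: gained ['M457G', 'L457V', 'P942D'] -> total ['L457V', 'L481S', 'M457G', 'P942D']
At Zeta: gained ['V826E'] -> total ['L457V', 'L481S', 'M457G', 'P942D', 'V826E']
At Theta: gained ['H500G'] -> total ['H500G', 'L457V', 'L481S', 'M457G', 'P942D', 'V826E']

Answer: H500G,L457V,L481S,M457G,P942D,V826E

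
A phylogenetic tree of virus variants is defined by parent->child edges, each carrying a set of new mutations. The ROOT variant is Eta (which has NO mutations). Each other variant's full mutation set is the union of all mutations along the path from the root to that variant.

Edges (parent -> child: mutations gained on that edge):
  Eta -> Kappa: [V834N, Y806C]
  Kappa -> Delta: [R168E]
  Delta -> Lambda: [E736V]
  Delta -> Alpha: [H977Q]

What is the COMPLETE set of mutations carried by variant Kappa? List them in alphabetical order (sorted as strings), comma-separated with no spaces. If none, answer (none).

At Eta: gained [] -> total []
At Kappa: gained ['V834N', 'Y806C'] -> total ['V834N', 'Y806C']

Answer: V834N,Y806C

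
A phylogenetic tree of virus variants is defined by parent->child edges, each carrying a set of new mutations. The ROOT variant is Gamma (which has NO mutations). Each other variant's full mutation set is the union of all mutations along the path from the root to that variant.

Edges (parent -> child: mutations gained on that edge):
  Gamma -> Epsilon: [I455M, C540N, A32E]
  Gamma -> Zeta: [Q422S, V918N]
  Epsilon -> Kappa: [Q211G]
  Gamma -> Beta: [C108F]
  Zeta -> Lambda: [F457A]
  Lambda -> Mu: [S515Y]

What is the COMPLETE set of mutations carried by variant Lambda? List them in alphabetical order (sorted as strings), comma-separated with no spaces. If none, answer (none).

Answer: F457A,Q422S,V918N

Derivation:
At Gamma: gained [] -> total []
At Zeta: gained ['Q422S', 'V918N'] -> total ['Q422S', 'V918N']
At Lambda: gained ['F457A'] -> total ['F457A', 'Q422S', 'V918N']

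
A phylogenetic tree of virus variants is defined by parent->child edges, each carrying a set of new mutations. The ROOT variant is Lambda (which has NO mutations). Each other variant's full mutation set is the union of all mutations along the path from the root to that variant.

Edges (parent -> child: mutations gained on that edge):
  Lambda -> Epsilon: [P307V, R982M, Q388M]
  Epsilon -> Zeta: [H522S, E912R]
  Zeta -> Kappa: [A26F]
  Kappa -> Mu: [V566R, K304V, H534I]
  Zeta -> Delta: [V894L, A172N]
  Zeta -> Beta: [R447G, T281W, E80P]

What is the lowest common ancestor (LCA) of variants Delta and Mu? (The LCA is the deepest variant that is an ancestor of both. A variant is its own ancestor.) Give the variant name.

Answer: Zeta

Derivation:
Path from root to Delta: Lambda -> Epsilon -> Zeta -> Delta
  ancestors of Delta: {Lambda, Epsilon, Zeta, Delta}
Path from root to Mu: Lambda -> Epsilon -> Zeta -> Kappa -> Mu
  ancestors of Mu: {Lambda, Epsilon, Zeta, Kappa, Mu}
Common ancestors: {Lambda, Epsilon, Zeta}
Walk up from Mu: Mu (not in ancestors of Delta), Kappa (not in ancestors of Delta), Zeta (in ancestors of Delta), Epsilon (in ancestors of Delta), Lambda (in ancestors of Delta)
Deepest common ancestor (LCA) = Zeta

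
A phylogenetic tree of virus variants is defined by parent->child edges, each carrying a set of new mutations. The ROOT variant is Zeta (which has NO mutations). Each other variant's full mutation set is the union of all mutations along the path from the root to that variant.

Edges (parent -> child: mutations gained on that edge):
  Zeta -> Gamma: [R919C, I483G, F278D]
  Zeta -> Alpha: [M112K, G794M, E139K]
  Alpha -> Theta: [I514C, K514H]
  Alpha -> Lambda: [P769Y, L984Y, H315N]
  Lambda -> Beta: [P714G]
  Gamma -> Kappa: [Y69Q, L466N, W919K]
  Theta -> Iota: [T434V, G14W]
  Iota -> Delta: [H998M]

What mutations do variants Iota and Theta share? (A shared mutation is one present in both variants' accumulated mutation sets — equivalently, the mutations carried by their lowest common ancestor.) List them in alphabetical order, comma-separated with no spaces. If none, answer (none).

Accumulating mutations along path to Iota:
  At Zeta: gained [] -> total []
  At Alpha: gained ['M112K', 'G794M', 'E139K'] -> total ['E139K', 'G794M', 'M112K']
  At Theta: gained ['I514C', 'K514H'] -> total ['E139K', 'G794M', 'I514C', 'K514H', 'M112K']
  At Iota: gained ['T434V', 'G14W'] -> total ['E139K', 'G14W', 'G794M', 'I514C', 'K514H', 'M112K', 'T434V']
Mutations(Iota) = ['E139K', 'G14W', 'G794M', 'I514C', 'K514H', 'M112K', 'T434V']
Accumulating mutations along path to Theta:
  At Zeta: gained [] -> total []
  At Alpha: gained ['M112K', 'G794M', 'E139K'] -> total ['E139K', 'G794M', 'M112K']
  At Theta: gained ['I514C', 'K514H'] -> total ['E139K', 'G794M', 'I514C', 'K514H', 'M112K']
Mutations(Theta) = ['E139K', 'G794M', 'I514C', 'K514H', 'M112K']
Intersection: ['E139K', 'G14W', 'G794M', 'I514C', 'K514H', 'M112K', 'T434V'] ∩ ['E139K', 'G794M', 'I514C', 'K514H', 'M112K'] = ['E139K', 'G794M', 'I514C', 'K514H', 'M112K']

Answer: E139K,G794M,I514C,K514H,M112K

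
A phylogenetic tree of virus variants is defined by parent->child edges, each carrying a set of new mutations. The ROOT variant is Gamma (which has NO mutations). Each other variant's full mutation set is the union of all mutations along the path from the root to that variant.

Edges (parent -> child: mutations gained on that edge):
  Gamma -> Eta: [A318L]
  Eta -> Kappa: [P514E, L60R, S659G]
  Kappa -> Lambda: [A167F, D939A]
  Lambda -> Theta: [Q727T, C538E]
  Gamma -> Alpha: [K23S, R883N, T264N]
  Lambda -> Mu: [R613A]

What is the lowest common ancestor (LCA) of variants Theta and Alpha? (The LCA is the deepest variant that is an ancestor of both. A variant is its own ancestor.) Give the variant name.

Answer: Gamma

Derivation:
Path from root to Theta: Gamma -> Eta -> Kappa -> Lambda -> Theta
  ancestors of Theta: {Gamma, Eta, Kappa, Lambda, Theta}
Path from root to Alpha: Gamma -> Alpha
  ancestors of Alpha: {Gamma, Alpha}
Common ancestors: {Gamma}
Walk up from Alpha: Alpha (not in ancestors of Theta), Gamma (in ancestors of Theta)
Deepest common ancestor (LCA) = Gamma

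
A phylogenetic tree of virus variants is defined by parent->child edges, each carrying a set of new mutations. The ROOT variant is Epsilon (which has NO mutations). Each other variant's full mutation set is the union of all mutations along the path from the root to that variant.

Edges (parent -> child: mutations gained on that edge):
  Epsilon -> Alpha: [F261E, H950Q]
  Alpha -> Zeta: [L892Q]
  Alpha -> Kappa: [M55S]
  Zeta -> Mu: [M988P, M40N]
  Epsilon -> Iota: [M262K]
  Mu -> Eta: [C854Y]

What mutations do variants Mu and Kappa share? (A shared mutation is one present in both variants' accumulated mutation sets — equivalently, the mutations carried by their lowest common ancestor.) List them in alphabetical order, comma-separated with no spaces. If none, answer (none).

Answer: F261E,H950Q

Derivation:
Accumulating mutations along path to Mu:
  At Epsilon: gained [] -> total []
  At Alpha: gained ['F261E', 'H950Q'] -> total ['F261E', 'H950Q']
  At Zeta: gained ['L892Q'] -> total ['F261E', 'H950Q', 'L892Q']
  At Mu: gained ['M988P', 'M40N'] -> total ['F261E', 'H950Q', 'L892Q', 'M40N', 'M988P']
Mutations(Mu) = ['F261E', 'H950Q', 'L892Q', 'M40N', 'M988P']
Accumulating mutations along path to Kappa:
  At Epsilon: gained [] -> total []
  At Alpha: gained ['F261E', 'H950Q'] -> total ['F261E', 'H950Q']
  At Kappa: gained ['M55S'] -> total ['F261E', 'H950Q', 'M55S']
Mutations(Kappa) = ['F261E', 'H950Q', 'M55S']
Intersection: ['F261E', 'H950Q', 'L892Q', 'M40N', 'M988P'] ∩ ['F261E', 'H950Q', 'M55S'] = ['F261E', 'H950Q']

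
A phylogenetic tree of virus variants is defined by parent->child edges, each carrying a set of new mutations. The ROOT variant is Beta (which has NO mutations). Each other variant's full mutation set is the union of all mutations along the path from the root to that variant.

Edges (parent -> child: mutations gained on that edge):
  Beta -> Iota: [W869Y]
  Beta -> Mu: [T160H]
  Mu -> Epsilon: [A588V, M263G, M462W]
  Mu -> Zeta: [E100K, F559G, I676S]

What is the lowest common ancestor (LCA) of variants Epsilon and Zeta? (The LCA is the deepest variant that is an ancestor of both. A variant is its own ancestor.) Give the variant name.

Path from root to Epsilon: Beta -> Mu -> Epsilon
  ancestors of Epsilon: {Beta, Mu, Epsilon}
Path from root to Zeta: Beta -> Mu -> Zeta
  ancestors of Zeta: {Beta, Mu, Zeta}
Common ancestors: {Beta, Mu}
Walk up from Zeta: Zeta (not in ancestors of Epsilon), Mu (in ancestors of Epsilon), Beta (in ancestors of Epsilon)
Deepest common ancestor (LCA) = Mu

Answer: Mu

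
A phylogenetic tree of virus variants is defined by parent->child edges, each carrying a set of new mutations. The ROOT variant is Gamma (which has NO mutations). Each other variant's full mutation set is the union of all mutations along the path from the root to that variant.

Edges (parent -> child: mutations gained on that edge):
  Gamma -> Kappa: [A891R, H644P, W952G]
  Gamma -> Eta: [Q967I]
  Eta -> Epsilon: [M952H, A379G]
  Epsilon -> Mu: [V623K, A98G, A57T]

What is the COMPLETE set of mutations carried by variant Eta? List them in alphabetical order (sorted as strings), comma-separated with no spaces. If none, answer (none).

Answer: Q967I

Derivation:
At Gamma: gained [] -> total []
At Eta: gained ['Q967I'] -> total ['Q967I']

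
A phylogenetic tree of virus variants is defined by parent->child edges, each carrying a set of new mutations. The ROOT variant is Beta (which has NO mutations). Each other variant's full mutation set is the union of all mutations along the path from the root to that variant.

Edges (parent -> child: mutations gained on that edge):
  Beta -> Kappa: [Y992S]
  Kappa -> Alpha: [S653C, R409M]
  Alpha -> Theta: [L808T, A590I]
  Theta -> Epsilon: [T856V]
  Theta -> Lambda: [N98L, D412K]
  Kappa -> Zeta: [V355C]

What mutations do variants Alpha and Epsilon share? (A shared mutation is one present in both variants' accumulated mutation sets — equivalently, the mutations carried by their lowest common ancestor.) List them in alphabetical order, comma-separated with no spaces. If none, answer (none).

Accumulating mutations along path to Alpha:
  At Beta: gained [] -> total []
  At Kappa: gained ['Y992S'] -> total ['Y992S']
  At Alpha: gained ['S653C', 'R409M'] -> total ['R409M', 'S653C', 'Y992S']
Mutations(Alpha) = ['R409M', 'S653C', 'Y992S']
Accumulating mutations along path to Epsilon:
  At Beta: gained [] -> total []
  At Kappa: gained ['Y992S'] -> total ['Y992S']
  At Alpha: gained ['S653C', 'R409M'] -> total ['R409M', 'S653C', 'Y992S']
  At Theta: gained ['L808T', 'A590I'] -> total ['A590I', 'L808T', 'R409M', 'S653C', 'Y992S']
  At Epsilon: gained ['T856V'] -> total ['A590I', 'L808T', 'R409M', 'S653C', 'T856V', 'Y992S']
Mutations(Epsilon) = ['A590I', 'L808T', 'R409M', 'S653C', 'T856V', 'Y992S']
Intersection: ['R409M', 'S653C', 'Y992S'] ∩ ['A590I', 'L808T', 'R409M', 'S653C', 'T856V', 'Y992S'] = ['R409M', 'S653C', 'Y992S']

Answer: R409M,S653C,Y992S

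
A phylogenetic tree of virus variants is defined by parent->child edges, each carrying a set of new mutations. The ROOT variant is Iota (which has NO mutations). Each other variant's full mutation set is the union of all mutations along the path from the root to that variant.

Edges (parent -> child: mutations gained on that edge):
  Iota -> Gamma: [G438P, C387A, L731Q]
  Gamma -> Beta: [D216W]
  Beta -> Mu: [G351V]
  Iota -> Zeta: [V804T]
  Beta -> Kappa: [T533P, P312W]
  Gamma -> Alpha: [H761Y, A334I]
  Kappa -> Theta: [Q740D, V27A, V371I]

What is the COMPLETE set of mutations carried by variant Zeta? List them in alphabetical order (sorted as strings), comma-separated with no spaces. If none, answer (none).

At Iota: gained [] -> total []
At Zeta: gained ['V804T'] -> total ['V804T']

Answer: V804T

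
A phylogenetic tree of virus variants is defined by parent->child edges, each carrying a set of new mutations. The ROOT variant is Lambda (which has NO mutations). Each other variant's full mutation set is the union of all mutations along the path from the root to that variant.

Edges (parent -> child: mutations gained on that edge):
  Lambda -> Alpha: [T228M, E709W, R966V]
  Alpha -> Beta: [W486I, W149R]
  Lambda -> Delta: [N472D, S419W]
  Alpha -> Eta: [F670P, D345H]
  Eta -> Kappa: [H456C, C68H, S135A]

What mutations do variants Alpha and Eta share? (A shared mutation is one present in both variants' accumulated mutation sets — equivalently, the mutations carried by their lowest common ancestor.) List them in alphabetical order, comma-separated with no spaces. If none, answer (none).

Answer: E709W,R966V,T228M

Derivation:
Accumulating mutations along path to Alpha:
  At Lambda: gained [] -> total []
  At Alpha: gained ['T228M', 'E709W', 'R966V'] -> total ['E709W', 'R966V', 'T228M']
Mutations(Alpha) = ['E709W', 'R966V', 'T228M']
Accumulating mutations along path to Eta:
  At Lambda: gained [] -> total []
  At Alpha: gained ['T228M', 'E709W', 'R966V'] -> total ['E709W', 'R966V', 'T228M']
  At Eta: gained ['F670P', 'D345H'] -> total ['D345H', 'E709W', 'F670P', 'R966V', 'T228M']
Mutations(Eta) = ['D345H', 'E709W', 'F670P', 'R966V', 'T228M']
Intersection: ['E709W', 'R966V', 'T228M'] ∩ ['D345H', 'E709W', 'F670P', 'R966V', 'T228M'] = ['E709W', 'R966V', 'T228M']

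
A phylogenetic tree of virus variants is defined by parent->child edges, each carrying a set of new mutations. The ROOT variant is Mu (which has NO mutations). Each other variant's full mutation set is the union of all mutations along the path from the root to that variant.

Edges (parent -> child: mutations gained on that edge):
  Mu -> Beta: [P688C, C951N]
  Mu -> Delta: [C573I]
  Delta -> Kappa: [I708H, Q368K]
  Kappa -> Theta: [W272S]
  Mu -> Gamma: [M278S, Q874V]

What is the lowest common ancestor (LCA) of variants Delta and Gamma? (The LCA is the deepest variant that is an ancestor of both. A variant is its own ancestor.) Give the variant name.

Answer: Mu

Derivation:
Path from root to Delta: Mu -> Delta
  ancestors of Delta: {Mu, Delta}
Path from root to Gamma: Mu -> Gamma
  ancestors of Gamma: {Mu, Gamma}
Common ancestors: {Mu}
Walk up from Gamma: Gamma (not in ancestors of Delta), Mu (in ancestors of Delta)
Deepest common ancestor (LCA) = Mu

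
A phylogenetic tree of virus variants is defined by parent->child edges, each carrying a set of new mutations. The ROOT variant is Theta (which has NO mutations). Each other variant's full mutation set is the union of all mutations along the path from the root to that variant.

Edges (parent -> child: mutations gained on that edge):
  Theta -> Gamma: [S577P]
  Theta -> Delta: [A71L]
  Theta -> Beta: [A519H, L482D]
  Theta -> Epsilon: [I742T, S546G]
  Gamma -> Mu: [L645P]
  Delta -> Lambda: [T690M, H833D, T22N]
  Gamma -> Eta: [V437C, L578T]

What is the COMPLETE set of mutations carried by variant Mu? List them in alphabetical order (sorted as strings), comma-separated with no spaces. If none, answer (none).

At Theta: gained [] -> total []
At Gamma: gained ['S577P'] -> total ['S577P']
At Mu: gained ['L645P'] -> total ['L645P', 'S577P']

Answer: L645P,S577P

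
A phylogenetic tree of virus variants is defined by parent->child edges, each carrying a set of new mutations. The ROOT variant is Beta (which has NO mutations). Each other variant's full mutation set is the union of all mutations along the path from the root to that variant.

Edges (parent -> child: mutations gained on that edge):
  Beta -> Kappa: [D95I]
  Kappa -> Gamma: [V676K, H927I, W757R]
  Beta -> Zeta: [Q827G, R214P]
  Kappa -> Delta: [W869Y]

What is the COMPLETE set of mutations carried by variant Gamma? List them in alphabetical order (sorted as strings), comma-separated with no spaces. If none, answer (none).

Answer: D95I,H927I,V676K,W757R

Derivation:
At Beta: gained [] -> total []
At Kappa: gained ['D95I'] -> total ['D95I']
At Gamma: gained ['V676K', 'H927I', 'W757R'] -> total ['D95I', 'H927I', 'V676K', 'W757R']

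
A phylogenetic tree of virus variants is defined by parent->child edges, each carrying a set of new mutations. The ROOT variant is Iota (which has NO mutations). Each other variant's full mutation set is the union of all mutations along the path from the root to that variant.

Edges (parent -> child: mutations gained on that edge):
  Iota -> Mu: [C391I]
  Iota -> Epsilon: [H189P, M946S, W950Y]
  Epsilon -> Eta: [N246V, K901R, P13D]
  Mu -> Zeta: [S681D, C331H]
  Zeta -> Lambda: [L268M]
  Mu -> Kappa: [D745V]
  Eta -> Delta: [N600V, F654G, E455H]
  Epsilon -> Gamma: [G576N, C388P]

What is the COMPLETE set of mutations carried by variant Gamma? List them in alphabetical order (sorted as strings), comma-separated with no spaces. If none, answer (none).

Answer: C388P,G576N,H189P,M946S,W950Y

Derivation:
At Iota: gained [] -> total []
At Epsilon: gained ['H189P', 'M946S', 'W950Y'] -> total ['H189P', 'M946S', 'W950Y']
At Gamma: gained ['G576N', 'C388P'] -> total ['C388P', 'G576N', 'H189P', 'M946S', 'W950Y']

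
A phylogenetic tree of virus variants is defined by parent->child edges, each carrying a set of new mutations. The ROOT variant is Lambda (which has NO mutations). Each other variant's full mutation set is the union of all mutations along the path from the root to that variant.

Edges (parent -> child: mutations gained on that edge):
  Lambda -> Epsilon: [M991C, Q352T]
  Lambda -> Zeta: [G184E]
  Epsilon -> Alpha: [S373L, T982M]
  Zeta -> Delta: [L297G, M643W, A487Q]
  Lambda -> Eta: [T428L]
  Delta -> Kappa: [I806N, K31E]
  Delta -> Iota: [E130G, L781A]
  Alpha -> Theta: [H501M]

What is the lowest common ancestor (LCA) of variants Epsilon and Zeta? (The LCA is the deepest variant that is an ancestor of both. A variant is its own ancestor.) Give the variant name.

Answer: Lambda

Derivation:
Path from root to Epsilon: Lambda -> Epsilon
  ancestors of Epsilon: {Lambda, Epsilon}
Path from root to Zeta: Lambda -> Zeta
  ancestors of Zeta: {Lambda, Zeta}
Common ancestors: {Lambda}
Walk up from Zeta: Zeta (not in ancestors of Epsilon), Lambda (in ancestors of Epsilon)
Deepest common ancestor (LCA) = Lambda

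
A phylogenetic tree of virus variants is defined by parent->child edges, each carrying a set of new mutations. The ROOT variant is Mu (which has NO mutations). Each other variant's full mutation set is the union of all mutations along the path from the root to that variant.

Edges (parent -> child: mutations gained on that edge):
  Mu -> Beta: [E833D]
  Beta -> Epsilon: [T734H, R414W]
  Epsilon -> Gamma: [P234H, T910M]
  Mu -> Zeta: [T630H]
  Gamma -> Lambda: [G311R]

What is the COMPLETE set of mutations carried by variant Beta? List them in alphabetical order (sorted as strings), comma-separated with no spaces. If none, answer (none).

At Mu: gained [] -> total []
At Beta: gained ['E833D'] -> total ['E833D']

Answer: E833D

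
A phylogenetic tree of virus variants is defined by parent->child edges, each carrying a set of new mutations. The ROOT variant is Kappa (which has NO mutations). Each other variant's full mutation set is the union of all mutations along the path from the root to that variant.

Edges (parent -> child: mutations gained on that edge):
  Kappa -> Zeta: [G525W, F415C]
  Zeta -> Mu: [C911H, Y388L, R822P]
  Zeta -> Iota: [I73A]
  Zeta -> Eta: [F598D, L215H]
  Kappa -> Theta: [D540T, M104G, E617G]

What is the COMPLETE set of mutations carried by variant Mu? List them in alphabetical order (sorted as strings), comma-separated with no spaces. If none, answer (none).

At Kappa: gained [] -> total []
At Zeta: gained ['G525W', 'F415C'] -> total ['F415C', 'G525W']
At Mu: gained ['C911H', 'Y388L', 'R822P'] -> total ['C911H', 'F415C', 'G525W', 'R822P', 'Y388L']

Answer: C911H,F415C,G525W,R822P,Y388L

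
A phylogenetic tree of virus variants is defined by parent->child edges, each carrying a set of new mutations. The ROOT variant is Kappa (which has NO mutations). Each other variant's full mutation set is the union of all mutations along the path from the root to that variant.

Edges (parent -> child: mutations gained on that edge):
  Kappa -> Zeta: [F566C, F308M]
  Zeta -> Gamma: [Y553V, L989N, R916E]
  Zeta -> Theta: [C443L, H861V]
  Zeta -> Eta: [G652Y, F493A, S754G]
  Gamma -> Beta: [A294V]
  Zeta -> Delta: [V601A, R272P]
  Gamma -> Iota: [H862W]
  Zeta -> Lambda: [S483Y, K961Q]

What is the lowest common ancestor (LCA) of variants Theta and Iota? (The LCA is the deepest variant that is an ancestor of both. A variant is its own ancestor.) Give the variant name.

Answer: Zeta

Derivation:
Path from root to Theta: Kappa -> Zeta -> Theta
  ancestors of Theta: {Kappa, Zeta, Theta}
Path from root to Iota: Kappa -> Zeta -> Gamma -> Iota
  ancestors of Iota: {Kappa, Zeta, Gamma, Iota}
Common ancestors: {Kappa, Zeta}
Walk up from Iota: Iota (not in ancestors of Theta), Gamma (not in ancestors of Theta), Zeta (in ancestors of Theta), Kappa (in ancestors of Theta)
Deepest common ancestor (LCA) = Zeta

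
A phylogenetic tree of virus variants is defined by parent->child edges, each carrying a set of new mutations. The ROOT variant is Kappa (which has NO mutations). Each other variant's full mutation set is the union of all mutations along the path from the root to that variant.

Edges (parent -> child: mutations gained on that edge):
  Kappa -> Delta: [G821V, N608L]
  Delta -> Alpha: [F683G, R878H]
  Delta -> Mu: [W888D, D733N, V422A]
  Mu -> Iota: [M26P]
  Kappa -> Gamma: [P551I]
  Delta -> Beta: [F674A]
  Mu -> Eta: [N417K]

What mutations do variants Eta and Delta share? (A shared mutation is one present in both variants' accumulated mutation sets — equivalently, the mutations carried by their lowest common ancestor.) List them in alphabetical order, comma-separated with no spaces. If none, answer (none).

Accumulating mutations along path to Eta:
  At Kappa: gained [] -> total []
  At Delta: gained ['G821V', 'N608L'] -> total ['G821V', 'N608L']
  At Mu: gained ['W888D', 'D733N', 'V422A'] -> total ['D733N', 'G821V', 'N608L', 'V422A', 'W888D']
  At Eta: gained ['N417K'] -> total ['D733N', 'G821V', 'N417K', 'N608L', 'V422A', 'W888D']
Mutations(Eta) = ['D733N', 'G821V', 'N417K', 'N608L', 'V422A', 'W888D']
Accumulating mutations along path to Delta:
  At Kappa: gained [] -> total []
  At Delta: gained ['G821V', 'N608L'] -> total ['G821V', 'N608L']
Mutations(Delta) = ['G821V', 'N608L']
Intersection: ['D733N', 'G821V', 'N417K', 'N608L', 'V422A', 'W888D'] ∩ ['G821V', 'N608L'] = ['G821V', 'N608L']

Answer: G821V,N608L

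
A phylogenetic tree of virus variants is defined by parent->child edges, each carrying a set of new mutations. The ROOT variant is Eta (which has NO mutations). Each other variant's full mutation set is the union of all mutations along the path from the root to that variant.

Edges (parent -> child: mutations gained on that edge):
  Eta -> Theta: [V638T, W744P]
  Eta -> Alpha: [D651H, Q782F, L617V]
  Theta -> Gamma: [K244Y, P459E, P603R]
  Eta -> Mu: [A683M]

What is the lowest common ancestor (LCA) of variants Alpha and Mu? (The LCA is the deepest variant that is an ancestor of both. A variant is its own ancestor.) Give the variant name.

Answer: Eta

Derivation:
Path from root to Alpha: Eta -> Alpha
  ancestors of Alpha: {Eta, Alpha}
Path from root to Mu: Eta -> Mu
  ancestors of Mu: {Eta, Mu}
Common ancestors: {Eta}
Walk up from Mu: Mu (not in ancestors of Alpha), Eta (in ancestors of Alpha)
Deepest common ancestor (LCA) = Eta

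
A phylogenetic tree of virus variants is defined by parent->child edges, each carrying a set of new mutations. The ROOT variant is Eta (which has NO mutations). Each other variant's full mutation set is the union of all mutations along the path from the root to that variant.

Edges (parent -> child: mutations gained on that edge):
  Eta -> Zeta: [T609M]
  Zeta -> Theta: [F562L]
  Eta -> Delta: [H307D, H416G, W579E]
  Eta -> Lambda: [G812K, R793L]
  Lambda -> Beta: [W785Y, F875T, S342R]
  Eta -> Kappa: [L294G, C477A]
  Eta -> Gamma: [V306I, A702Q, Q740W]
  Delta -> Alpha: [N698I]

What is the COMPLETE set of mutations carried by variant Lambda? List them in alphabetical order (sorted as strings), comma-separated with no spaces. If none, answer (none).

Answer: G812K,R793L

Derivation:
At Eta: gained [] -> total []
At Lambda: gained ['G812K', 'R793L'] -> total ['G812K', 'R793L']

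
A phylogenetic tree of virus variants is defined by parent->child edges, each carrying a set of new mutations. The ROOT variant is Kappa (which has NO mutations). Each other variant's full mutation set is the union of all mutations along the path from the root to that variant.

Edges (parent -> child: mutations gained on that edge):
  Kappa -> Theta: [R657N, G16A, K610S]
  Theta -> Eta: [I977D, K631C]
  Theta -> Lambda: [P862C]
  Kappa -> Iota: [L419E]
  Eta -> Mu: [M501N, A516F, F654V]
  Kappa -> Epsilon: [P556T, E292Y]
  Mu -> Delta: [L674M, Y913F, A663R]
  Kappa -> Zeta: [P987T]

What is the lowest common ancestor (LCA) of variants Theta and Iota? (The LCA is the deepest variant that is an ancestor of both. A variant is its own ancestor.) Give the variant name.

Path from root to Theta: Kappa -> Theta
  ancestors of Theta: {Kappa, Theta}
Path from root to Iota: Kappa -> Iota
  ancestors of Iota: {Kappa, Iota}
Common ancestors: {Kappa}
Walk up from Iota: Iota (not in ancestors of Theta), Kappa (in ancestors of Theta)
Deepest common ancestor (LCA) = Kappa

Answer: Kappa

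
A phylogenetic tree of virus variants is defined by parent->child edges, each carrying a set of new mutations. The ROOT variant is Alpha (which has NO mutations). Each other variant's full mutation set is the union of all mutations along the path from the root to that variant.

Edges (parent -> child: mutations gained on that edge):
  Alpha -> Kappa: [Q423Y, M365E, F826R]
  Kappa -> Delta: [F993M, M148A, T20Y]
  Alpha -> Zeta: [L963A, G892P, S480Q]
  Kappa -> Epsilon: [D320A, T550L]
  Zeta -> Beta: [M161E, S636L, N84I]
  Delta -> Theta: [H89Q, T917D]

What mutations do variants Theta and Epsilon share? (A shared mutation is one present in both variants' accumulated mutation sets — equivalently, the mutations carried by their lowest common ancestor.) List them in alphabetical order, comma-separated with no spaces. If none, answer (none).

Answer: F826R,M365E,Q423Y

Derivation:
Accumulating mutations along path to Theta:
  At Alpha: gained [] -> total []
  At Kappa: gained ['Q423Y', 'M365E', 'F826R'] -> total ['F826R', 'M365E', 'Q423Y']
  At Delta: gained ['F993M', 'M148A', 'T20Y'] -> total ['F826R', 'F993M', 'M148A', 'M365E', 'Q423Y', 'T20Y']
  At Theta: gained ['H89Q', 'T917D'] -> total ['F826R', 'F993M', 'H89Q', 'M148A', 'M365E', 'Q423Y', 'T20Y', 'T917D']
Mutations(Theta) = ['F826R', 'F993M', 'H89Q', 'M148A', 'M365E', 'Q423Y', 'T20Y', 'T917D']
Accumulating mutations along path to Epsilon:
  At Alpha: gained [] -> total []
  At Kappa: gained ['Q423Y', 'M365E', 'F826R'] -> total ['F826R', 'M365E', 'Q423Y']
  At Epsilon: gained ['D320A', 'T550L'] -> total ['D320A', 'F826R', 'M365E', 'Q423Y', 'T550L']
Mutations(Epsilon) = ['D320A', 'F826R', 'M365E', 'Q423Y', 'T550L']
Intersection: ['F826R', 'F993M', 'H89Q', 'M148A', 'M365E', 'Q423Y', 'T20Y', 'T917D'] ∩ ['D320A', 'F826R', 'M365E', 'Q423Y', 'T550L'] = ['F826R', 'M365E', 'Q423Y']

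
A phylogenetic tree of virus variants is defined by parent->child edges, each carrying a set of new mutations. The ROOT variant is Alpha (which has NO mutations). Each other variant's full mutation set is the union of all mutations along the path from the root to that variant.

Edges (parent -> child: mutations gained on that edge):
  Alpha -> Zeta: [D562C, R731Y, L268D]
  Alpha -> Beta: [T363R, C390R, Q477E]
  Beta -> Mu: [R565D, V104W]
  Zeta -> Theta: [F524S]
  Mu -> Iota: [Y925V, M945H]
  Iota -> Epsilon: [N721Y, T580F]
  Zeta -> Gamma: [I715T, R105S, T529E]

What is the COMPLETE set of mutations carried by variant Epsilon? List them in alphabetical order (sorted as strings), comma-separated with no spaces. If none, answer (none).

At Alpha: gained [] -> total []
At Beta: gained ['T363R', 'C390R', 'Q477E'] -> total ['C390R', 'Q477E', 'T363R']
At Mu: gained ['R565D', 'V104W'] -> total ['C390R', 'Q477E', 'R565D', 'T363R', 'V104W']
At Iota: gained ['Y925V', 'M945H'] -> total ['C390R', 'M945H', 'Q477E', 'R565D', 'T363R', 'V104W', 'Y925V']
At Epsilon: gained ['N721Y', 'T580F'] -> total ['C390R', 'M945H', 'N721Y', 'Q477E', 'R565D', 'T363R', 'T580F', 'V104W', 'Y925V']

Answer: C390R,M945H,N721Y,Q477E,R565D,T363R,T580F,V104W,Y925V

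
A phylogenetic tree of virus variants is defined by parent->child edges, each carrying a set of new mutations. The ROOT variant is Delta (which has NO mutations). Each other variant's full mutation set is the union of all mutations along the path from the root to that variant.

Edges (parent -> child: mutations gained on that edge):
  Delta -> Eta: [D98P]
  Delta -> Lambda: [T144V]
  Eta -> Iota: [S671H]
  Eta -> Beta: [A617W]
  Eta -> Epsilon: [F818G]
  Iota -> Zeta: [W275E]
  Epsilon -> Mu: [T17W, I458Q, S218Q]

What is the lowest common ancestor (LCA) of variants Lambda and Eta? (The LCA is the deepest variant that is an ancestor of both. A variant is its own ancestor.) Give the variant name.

Answer: Delta

Derivation:
Path from root to Lambda: Delta -> Lambda
  ancestors of Lambda: {Delta, Lambda}
Path from root to Eta: Delta -> Eta
  ancestors of Eta: {Delta, Eta}
Common ancestors: {Delta}
Walk up from Eta: Eta (not in ancestors of Lambda), Delta (in ancestors of Lambda)
Deepest common ancestor (LCA) = Delta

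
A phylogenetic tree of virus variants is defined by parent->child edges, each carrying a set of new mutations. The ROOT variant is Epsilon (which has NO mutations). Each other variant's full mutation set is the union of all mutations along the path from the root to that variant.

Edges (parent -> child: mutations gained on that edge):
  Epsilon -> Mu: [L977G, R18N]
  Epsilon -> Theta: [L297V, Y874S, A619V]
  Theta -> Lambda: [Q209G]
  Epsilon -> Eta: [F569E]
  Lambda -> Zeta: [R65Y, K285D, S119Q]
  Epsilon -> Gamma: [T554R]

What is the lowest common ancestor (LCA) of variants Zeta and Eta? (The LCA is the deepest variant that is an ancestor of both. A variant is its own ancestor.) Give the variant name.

Answer: Epsilon

Derivation:
Path from root to Zeta: Epsilon -> Theta -> Lambda -> Zeta
  ancestors of Zeta: {Epsilon, Theta, Lambda, Zeta}
Path from root to Eta: Epsilon -> Eta
  ancestors of Eta: {Epsilon, Eta}
Common ancestors: {Epsilon}
Walk up from Eta: Eta (not in ancestors of Zeta), Epsilon (in ancestors of Zeta)
Deepest common ancestor (LCA) = Epsilon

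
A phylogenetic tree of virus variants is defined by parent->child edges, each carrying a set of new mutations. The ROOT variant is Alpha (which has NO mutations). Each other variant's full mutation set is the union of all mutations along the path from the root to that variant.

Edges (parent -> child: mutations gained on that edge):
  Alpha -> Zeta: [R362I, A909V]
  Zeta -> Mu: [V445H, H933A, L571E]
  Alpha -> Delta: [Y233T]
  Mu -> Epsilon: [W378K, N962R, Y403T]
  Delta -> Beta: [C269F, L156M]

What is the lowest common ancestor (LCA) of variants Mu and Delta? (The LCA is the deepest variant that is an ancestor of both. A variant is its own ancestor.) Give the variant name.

Answer: Alpha

Derivation:
Path from root to Mu: Alpha -> Zeta -> Mu
  ancestors of Mu: {Alpha, Zeta, Mu}
Path from root to Delta: Alpha -> Delta
  ancestors of Delta: {Alpha, Delta}
Common ancestors: {Alpha}
Walk up from Delta: Delta (not in ancestors of Mu), Alpha (in ancestors of Mu)
Deepest common ancestor (LCA) = Alpha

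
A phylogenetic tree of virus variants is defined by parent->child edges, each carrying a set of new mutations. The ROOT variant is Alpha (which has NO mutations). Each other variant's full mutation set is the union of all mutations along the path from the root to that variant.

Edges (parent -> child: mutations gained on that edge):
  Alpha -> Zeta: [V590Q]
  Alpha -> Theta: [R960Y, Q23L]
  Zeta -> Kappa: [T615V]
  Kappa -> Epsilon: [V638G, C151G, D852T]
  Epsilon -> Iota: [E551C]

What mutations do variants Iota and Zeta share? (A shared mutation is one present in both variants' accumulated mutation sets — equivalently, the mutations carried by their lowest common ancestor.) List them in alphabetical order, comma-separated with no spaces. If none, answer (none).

Accumulating mutations along path to Iota:
  At Alpha: gained [] -> total []
  At Zeta: gained ['V590Q'] -> total ['V590Q']
  At Kappa: gained ['T615V'] -> total ['T615V', 'V590Q']
  At Epsilon: gained ['V638G', 'C151G', 'D852T'] -> total ['C151G', 'D852T', 'T615V', 'V590Q', 'V638G']
  At Iota: gained ['E551C'] -> total ['C151G', 'D852T', 'E551C', 'T615V', 'V590Q', 'V638G']
Mutations(Iota) = ['C151G', 'D852T', 'E551C', 'T615V', 'V590Q', 'V638G']
Accumulating mutations along path to Zeta:
  At Alpha: gained [] -> total []
  At Zeta: gained ['V590Q'] -> total ['V590Q']
Mutations(Zeta) = ['V590Q']
Intersection: ['C151G', 'D852T', 'E551C', 'T615V', 'V590Q', 'V638G'] ∩ ['V590Q'] = ['V590Q']

Answer: V590Q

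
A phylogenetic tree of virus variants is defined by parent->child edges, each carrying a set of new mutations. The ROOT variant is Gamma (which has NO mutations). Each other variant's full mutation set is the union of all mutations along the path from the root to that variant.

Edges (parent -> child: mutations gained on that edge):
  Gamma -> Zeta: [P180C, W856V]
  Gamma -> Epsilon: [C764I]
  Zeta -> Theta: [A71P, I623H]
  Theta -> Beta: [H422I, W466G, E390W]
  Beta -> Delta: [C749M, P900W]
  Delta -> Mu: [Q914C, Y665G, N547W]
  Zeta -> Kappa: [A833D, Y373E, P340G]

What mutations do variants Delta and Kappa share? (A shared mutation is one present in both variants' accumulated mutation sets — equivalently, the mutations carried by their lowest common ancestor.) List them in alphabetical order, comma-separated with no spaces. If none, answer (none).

Accumulating mutations along path to Delta:
  At Gamma: gained [] -> total []
  At Zeta: gained ['P180C', 'W856V'] -> total ['P180C', 'W856V']
  At Theta: gained ['A71P', 'I623H'] -> total ['A71P', 'I623H', 'P180C', 'W856V']
  At Beta: gained ['H422I', 'W466G', 'E390W'] -> total ['A71P', 'E390W', 'H422I', 'I623H', 'P180C', 'W466G', 'W856V']
  At Delta: gained ['C749M', 'P900W'] -> total ['A71P', 'C749M', 'E390W', 'H422I', 'I623H', 'P180C', 'P900W', 'W466G', 'W856V']
Mutations(Delta) = ['A71P', 'C749M', 'E390W', 'H422I', 'I623H', 'P180C', 'P900W', 'W466G', 'W856V']
Accumulating mutations along path to Kappa:
  At Gamma: gained [] -> total []
  At Zeta: gained ['P180C', 'W856V'] -> total ['P180C', 'W856V']
  At Kappa: gained ['A833D', 'Y373E', 'P340G'] -> total ['A833D', 'P180C', 'P340G', 'W856V', 'Y373E']
Mutations(Kappa) = ['A833D', 'P180C', 'P340G', 'W856V', 'Y373E']
Intersection: ['A71P', 'C749M', 'E390W', 'H422I', 'I623H', 'P180C', 'P900W', 'W466G', 'W856V'] ∩ ['A833D', 'P180C', 'P340G', 'W856V', 'Y373E'] = ['P180C', 'W856V']

Answer: P180C,W856V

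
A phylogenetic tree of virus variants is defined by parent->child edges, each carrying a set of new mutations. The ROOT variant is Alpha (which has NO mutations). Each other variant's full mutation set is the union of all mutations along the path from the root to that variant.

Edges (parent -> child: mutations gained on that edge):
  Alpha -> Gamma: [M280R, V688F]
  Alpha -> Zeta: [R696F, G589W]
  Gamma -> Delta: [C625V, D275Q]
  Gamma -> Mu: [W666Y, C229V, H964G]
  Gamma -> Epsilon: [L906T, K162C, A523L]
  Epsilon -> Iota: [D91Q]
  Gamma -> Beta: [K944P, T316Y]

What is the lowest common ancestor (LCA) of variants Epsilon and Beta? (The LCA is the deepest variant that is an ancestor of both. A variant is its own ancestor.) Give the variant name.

Path from root to Epsilon: Alpha -> Gamma -> Epsilon
  ancestors of Epsilon: {Alpha, Gamma, Epsilon}
Path from root to Beta: Alpha -> Gamma -> Beta
  ancestors of Beta: {Alpha, Gamma, Beta}
Common ancestors: {Alpha, Gamma}
Walk up from Beta: Beta (not in ancestors of Epsilon), Gamma (in ancestors of Epsilon), Alpha (in ancestors of Epsilon)
Deepest common ancestor (LCA) = Gamma

Answer: Gamma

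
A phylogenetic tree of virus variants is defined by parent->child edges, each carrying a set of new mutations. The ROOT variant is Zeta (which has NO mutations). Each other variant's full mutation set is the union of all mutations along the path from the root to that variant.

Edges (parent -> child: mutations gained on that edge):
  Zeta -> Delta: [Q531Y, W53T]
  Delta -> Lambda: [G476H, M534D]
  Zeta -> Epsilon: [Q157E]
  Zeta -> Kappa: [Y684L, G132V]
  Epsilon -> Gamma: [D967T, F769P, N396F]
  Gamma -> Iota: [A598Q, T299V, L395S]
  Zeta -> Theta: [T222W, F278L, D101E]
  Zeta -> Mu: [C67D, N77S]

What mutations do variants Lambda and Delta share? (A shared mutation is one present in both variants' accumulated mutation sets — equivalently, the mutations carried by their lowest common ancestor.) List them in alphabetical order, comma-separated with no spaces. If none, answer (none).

Accumulating mutations along path to Lambda:
  At Zeta: gained [] -> total []
  At Delta: gained ['Q531Y', 'W53T'] -> total ['Q531Y', 'W53T']
  At Lambda: gained ['G476H', 'M534D'] -> total ['G476H', 'M534D', 'Q531Y', 'W53T']
Mutations(Lambda) = ['G476H', 'M534D', 'Q531Y', 'W53T']
Accumulating mutations along path to Delta:
  At Zeta: gained [] -> total []
  At Delta: gained ['Q531Y', 'W53T'] -> total ['Q531Y', 'W53T']
Mutations(Delta) = ['Q531Y', 'W53T']
Intersection: ['G476H', 'M534D', 'Q531Y', 'W53T'] ∩ ['Q531Y', 'W53T'] = ['Q531Y', 'W53T']

Answer: Q531Y,W53T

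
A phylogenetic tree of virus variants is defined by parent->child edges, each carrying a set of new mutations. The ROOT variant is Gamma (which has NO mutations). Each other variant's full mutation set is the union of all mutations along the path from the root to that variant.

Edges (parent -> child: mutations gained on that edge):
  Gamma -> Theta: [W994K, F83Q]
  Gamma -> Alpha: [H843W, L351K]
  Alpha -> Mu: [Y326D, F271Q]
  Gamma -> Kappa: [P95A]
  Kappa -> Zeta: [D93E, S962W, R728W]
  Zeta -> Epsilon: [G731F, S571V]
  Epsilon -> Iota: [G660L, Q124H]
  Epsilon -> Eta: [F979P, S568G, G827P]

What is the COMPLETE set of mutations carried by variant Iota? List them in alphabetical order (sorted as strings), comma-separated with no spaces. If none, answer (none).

Answer: D93E,G660L,G731F,P95A,Q124H,R728W,S571V,S962W

Derivation:
At Gamma: gained [] -> total []
At Kappa: gained ['P95A'] -> total ['P95A']
At Zeta: gained ['D93E', 'S962W', 'R728W'] -> total ['D93E', 'P95A', 'R728W', 'S962W']
At Epsilon: gained ['G731F', 'S571V'] -> total ['D93E', 'G731F', 'P95A', 'R728W', 'S571V', 'S962W']
At Iota: gained ['G660L', 'Q124H'] -> total ['D93E', 'G660L', 'G731F', 'P95A', 'Q124H', 'R728W', 'S571V', 'S962W']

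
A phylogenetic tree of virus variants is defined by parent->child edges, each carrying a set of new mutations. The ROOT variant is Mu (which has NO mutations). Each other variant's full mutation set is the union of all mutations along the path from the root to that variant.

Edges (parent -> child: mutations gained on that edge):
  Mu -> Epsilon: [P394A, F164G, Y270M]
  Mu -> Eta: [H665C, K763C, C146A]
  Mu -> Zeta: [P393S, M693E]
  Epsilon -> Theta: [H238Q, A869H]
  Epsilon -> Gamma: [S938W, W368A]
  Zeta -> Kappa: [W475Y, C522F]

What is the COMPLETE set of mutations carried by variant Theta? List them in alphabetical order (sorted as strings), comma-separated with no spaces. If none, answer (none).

Answer: A869H,F164G,H238Q,P394A,Y270M

Derivation:
At Mu: gained [] -> total []
At Epsilon: gained ['P394A', 'F164G', 'Y270M'] -> total ['F164G', 'P394A', 'Y270M']
At Theta: gained ['H238Q', 'A869H'] -> total ['A869H', 'F164G', 'H238Q', 'P394A', 'Y270M']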